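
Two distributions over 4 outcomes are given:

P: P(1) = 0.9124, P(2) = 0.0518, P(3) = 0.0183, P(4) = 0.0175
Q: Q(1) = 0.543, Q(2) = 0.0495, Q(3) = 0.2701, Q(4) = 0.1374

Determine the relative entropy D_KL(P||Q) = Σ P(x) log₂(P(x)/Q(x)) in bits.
0.5634 bits

D_KL(P||Q) = Σ P(x) log₂(P(x)/Q(x))

Computing term by term:
  P(1)·log₂(P(1)/Q(1)) = 0.9124·log₂(0.9124/0.543) = 0.68313
  P(2)·log₂(P(2)/Q(2)) = 0.0518·log₂(0.0518/0.0495) = 0.00339
  P(3)·log₂(P(3)/Q(3)) = 0.0183·log₂(0.0183/0.2701) = -0.07107
  P(4)·log₂(P(4)/Q(4)) = 0.0175·log₂(0.0175/0.1374) = -0.05203

D_KL(P||Q) = 0.68313 + 0.00339 - 0.07107 - 0.05203 = 0.56342 ≈ 0.5634 bits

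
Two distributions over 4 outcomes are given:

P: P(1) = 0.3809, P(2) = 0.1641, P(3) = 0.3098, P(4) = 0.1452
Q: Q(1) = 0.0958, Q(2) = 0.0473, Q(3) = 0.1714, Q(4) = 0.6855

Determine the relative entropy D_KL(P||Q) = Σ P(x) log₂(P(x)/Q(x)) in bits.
0.9924 bits

D_KL(P||Q) = Σ P(x) log₂(P(x)/Q(x))

Computing term by term:
  P(1)·log₂(P(1)/Q(1)) = 0.3809·log₂(0.3809/0.0958) = 0.75849
  P(2)·log₂(P(2)/Q(2)) = 0.1641·log₂(0.1641/0.0473) = 0.29450
  P(3)·log₂(P(3)/Q(3)) = 0.3098·log₂(0.3098/0.1714) = 0.26456
  P(4)·log₂(P(4)/Q(4)) = 0.1452·log₂(0.1452/0.6855) = -0.32512

D_KL(P||Q) = 0.75849 + 0.29450 + 0.26456 - 0.32512 = 0.99243 ≈ 0.9924 bits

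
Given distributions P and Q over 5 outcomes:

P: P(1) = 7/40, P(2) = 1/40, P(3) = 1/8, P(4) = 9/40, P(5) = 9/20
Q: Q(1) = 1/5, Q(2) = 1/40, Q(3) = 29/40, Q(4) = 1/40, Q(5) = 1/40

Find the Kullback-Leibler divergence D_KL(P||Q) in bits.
2.2390 bits

D_KL(P||Q) = Σ P(x) log₂(P(x)/Q(x))

Computing term by term:
  P(1)·log₂(P(1)/Q(1)) = (7/40)·log₂((7/40)/(1/5)) = -0.03371
  P(2)·log₂(P(2)/Q(2)) = (1/40)·log₂((1/40)/(1/40)) = 0.00000
  P(3)·log₂(P(3)/Q(3)) = (1/8)·log₂((1/8)/(29/40)) = -0.31701
  P(4)·log₂(P(4)/Q(4)) = (9/40)·log₂((9/40)/(1/40)) = 0.71323
  P(5)·log₂(P(5)/Q(5)) = (9/20)·log₂((9/20)/(1/40)) = 1.87647

D_KL(P||Q) = -0.03371 + 0.00000 - 0.31701 + 0.71323 + 1.87647 = 2.23898 ≈ 2.2390 bits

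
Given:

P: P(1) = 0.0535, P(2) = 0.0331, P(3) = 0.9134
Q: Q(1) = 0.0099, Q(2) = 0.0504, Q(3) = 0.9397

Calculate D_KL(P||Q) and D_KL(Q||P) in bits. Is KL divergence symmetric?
D_KL(P||Q) = 0.0727 bits, D_KL(Q||P) = 0.0450 bits. No, KL divergence is not symmetric.

D_KL(P||Q) = Σ P(x) log₂(P(x)/Q(x))

Computing term by term:
  P(1)·log₂(P(1)/Q(1)) = 0.0535·log₂(0.0535/0.0099) = 0.13022
  P(2)·log₂(P(2)/Q(2)) = 0.0331·log₂(0.0331/0.0504) = -0.02008
  P(3)·log₂(P(3)/Q(3)) = 0.9134·log₂(0.9134/0.9397) = -0.03741

D_KL(P||Q) = 0.13022 - 0.02008 - 0.03741 = 0.07273 ≈ 0.0727 bits

D_KL(Q||P) = Σ Q(x) log₂(Q(x)/P(x))

Computing term by term:
  Q(1)·log₂(Q(1)/P(1)) = 0.0099·log₂(0.0099/0.0535) = -0.02410
  Q(2)·log₂(Q(2)/P(2)) = 0.0504·log₂(0.0504/0.0331) = 0.03057
  Q(3)·log₂(Q(3)/P(3)) = 0.9397·log₂(0.9397/0.9134) = 0.03848

D_KL(Q||P) = -0.02410 + 0.03057 + 0.03848 = 0.04495 ≈ 0.0450 bits

These are NOT equal (difference: 0.0277 bits). KL divergence is asymmetric: D_KL(P||Q) ≠ D_KL(Q||P) in general.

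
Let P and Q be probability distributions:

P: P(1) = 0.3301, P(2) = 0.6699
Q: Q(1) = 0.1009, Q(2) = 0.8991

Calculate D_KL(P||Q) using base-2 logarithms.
0.2801 bits

D_KL(P||Q) = Σ P(x) log₂(P(x)/Q(x))

Computing term by term:
  P(1)·log₂(P(1)/Q(1)) = 0.3301·log₂(0.3301/0.1009) = 0.56446
  P(2)·log₂(P(2)/Q(2)) = 0.6699·log₂(0.6699/0.8991) = -0.28440

D_KL(P||Q) = 0.56446 - 0.28440 = 0.28006 ≈ 0.2801 bits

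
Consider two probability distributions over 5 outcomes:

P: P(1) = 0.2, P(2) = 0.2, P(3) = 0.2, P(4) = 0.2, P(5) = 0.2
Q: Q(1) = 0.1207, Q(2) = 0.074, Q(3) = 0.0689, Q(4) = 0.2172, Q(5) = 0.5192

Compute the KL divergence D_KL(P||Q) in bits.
0.4410 bits

D_KL(P||Q) = Σ P(x) log₂(P(x)/Q(x))

Computing term by term:
  P(1)·log₂(P(1)/Q(1)) = 0.2·log₂(0.2/0.1207) = 0.14571
  P(2)·log₂(P(2)/Q(2)) = 0.2·log₂(0.2/0.074) = 0.28688
  P(3)·log₂(P(3)/Q(3)) = 0.2·log₂(0.2/0.0689) = 0.30748
  P(4)·log₂(P(4)/Q(4)) = 0.2·log₂(0.2/0.2172) = -0.02380
  P(5)·log₂(P(5)/Q(5)) = 0.2·log₂(0.2/0.5192) = -0.27526

D_KL(P||Q) = 0.14571 + 0.28688 + 0.30748 - 0.02380 - 0.27526 = 0.44101 ≈ 0.4410 bits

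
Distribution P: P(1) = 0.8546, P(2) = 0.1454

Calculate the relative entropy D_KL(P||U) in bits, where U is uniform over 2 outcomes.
0.4018 bits

U(i) = 1/2 for all i

D_KL(P||U) = Σ P(x) log₂(P(x) / (1/2))
           = Σ P(x) log₂(P(x)) + log₂(2)
           = log₂(2) - H(P)

H(P) = -Σ P(x) log₂(P(x)):
  -P(1)·log₂(P(1)) = -(0.8546)·log₂(0.8546) = 0.19372
  -P(2)·log₂(P(2)) = -(0.1454)·log₂(0.1454) = 0.40449
H(P) = 0.19372 + 0.40449 = 0.59821 bits

log₂(2) = 1.00000 bits

D_KL(P||U) = 1.00000 - 0.59821 = 0.40179 ≈ 0.4018 bits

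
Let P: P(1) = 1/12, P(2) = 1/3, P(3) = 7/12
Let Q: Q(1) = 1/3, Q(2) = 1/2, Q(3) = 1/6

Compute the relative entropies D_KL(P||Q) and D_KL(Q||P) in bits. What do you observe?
D_KL(P||Q) = 0.6926 bits, D_KL(Q||P) = 0.6579 bits. The two directions give different values (D_KL(P||Q) exceeds D_KL(Q||P) by 0.0347 bits): KL divergence is asymmetric.

D_KL(P||Q) = Σ P(x) log₂(P(x)/Q(x))

Computing term by term:
  P(1)·log₂(P(1)/Q(1)) = (1/12)·log₂((1/12)/(1/3)) = -0.16667
  P(2)·log₂(P(2)/Q(2)) = (1/3)·log₂((1/3)/(1/2)) = -0.19499
  P(3)·log₂(P(3)/Q(3)) = (7/12)·log₂((7/12)/(1/6)) = 1.05429

D_KL(P||Q) = -0.16667 - 0.19499 + 1.05429 = 0.69263 ≈ 0.6926 bits

D_KL(Q||P) = Σ Q(x) log₂(Q(x)/P(x))

Computing term by term:
  Q(1)·log₂(Q(1)/P(1)) = (1/3)·log₂((1/3)/(1/12)) = 0.66667
  Q(2)·log₂(Q(2)/P(2)) = (1/2)·log₂((1/2)/(1/3)) = 0.29248
  Q(3)·log₂(Q(3)/P(3)) = (1/6)·log₂((1/6)/(7/12)) = -0.30123

D_KL(Q||P) = 0.66667 + 0.29248 - 0.30123 = 0.65792 ≈ 0.6579 bits

These are NOT equal (difference: 0.0347 bits). KL divergence is asymmetric: D_KL(P||Q) ≠ D_KL(Q||P) in general.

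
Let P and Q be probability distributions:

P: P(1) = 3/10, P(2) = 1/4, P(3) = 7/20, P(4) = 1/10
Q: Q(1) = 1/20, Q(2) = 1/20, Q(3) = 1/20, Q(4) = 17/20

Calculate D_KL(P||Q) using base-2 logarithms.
2.0298 bits

D_KL(P||Q) = Σ P(x) log₂(P(x)/Q(x))

Computing term by term:
  P(1)·log₂(P(1)/Q(1)) = (3/10)·log₂((3/10)/(1/20)) = 0.77549
  P(2)·log₂(P(2)/Q(2)) = (1/4)·log₂((1/4)/(1/20)) = 0.58048
  P(3)·log₂(P(3)/Q(3)) = (7/20)·log₂((7/20)/(1/20)) = 0.98257
  P(4)·log₂(P(4)/Q(4)) = (1/10)·log₂((1/10)/(17/20)) = -0.30875

D_KL(P||Q) = 0.77549 + 0.58048 + 0.98257 - 0.30875 = 2.02979 ≈ 2.0298 bits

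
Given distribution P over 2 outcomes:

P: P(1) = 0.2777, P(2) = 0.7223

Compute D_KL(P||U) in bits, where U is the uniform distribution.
0.1477 bits

U(i) = 1/2 for all i

D_KL(P||U) = Σ P(x) log₂(P(x) / (1/2))
           = Σ P(x) log₂(P(x)) + log₂(2)
           = log₂(2) - H(P)

H(P) = -Σ P(x) log₂(P(x)):
  -P(1)·log₂(P(1)) = -(0.2777)·log₂(0.2777) = 0.51330
  -P(2)·log₂(P(2)) = -(0.7223)·log₂(0.7223) = 0.33900
H(P) = 0.51330 + 0.33900 = 0.85230 bits

log₂(2) = 1.00000 bits

D_KL(P||U) = 1.00000 - 0.85230 = 0.14770 ≈ 0.1477 bits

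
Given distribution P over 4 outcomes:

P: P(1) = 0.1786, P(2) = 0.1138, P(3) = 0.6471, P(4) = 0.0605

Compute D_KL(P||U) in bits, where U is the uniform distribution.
0.5482 bits

U(i) = 1/4 for all i

D_KL(P||U) = Σ P(x) log₂(P(x) / (1/4))
           = Σ P(x) log₂(P(x)) + log₂(4)
           = log₂(4) - H(P)

H(P) = -Σ P(x) log₂(P(x)):
  -P(1)·log₂(P(1)) = -(0.1786)·log₂(0.1786) = 0.44386
  -P(2)·log₂(P(2)) = -(0.1138)·log₂(0.1138) = 0.35681
  -P(3)·log₂(P(3)) = -(0.6471)·log₂(0.6471) = 0.40634
  -P(4)·log₂(P(4)) = -(0.0605)·log₂(0.0605) = 0.24484
H(P) = 0.44386 + 0.35681 + 0.40634 + 0.24484 = 1.45185 bits

log₂(4) = 2.00000 bits

D_KL(P||U) = 2.00000 - 1.45185 = 0.54815 ≈ 0.5482 bits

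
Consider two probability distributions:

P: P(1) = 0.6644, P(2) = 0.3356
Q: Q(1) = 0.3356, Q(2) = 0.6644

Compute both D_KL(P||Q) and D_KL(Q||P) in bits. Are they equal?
D_KL(P||Q) = 0.3240 bits, D_KL(Q||P) = 0.3240 bits. Yes, in this case they are equal (although KL divergence is not symmetric in general).

D_KL(P||Q) = Σ P(x) log₂(P(x)/Q(x))

Computing term by term:
  P(1)·log₂(P(1)/Q(1)) = 0.6644·log₂(0.6644/0.3356) = 0.65464
  P(2)·log₂(P(2)/Q(2)) = 0.3356·log₂(0.3356/0.6644) = -0.33067

D_KL(P||Q) = 0.65464 - 0.33067 = 0.32397 ≈ 0.3240 bits

D_KL(Q||P) = Σ Q(x) log₂(Q(x)/P(x))

Computing term by term:
  Q(1)·log₂(Q(1)/P(1)) = 0.3356·log₂(0.3356/0.6644) = -0.33067
  Q(2)·log₂(Q(2)/P(2)) = 0.6644·log₂(0.6644/0.3356) = 0.65464

D_KL(Q||P) = -0.33067 + 0.65464 = 0.32397 ≈ 0.3240 bits

These ARE equal here. Q is P with outcomes relabeled (Q(1) = P(2), Q(2) = P(1)) by a relabeling that is its own inverse, so the two sums contain exactly the same terms in a different order. This is a special case — KL divergence is not symmetric in general: D_KL(P||Q) ≠ D_KL(Q||P) for most P, Q.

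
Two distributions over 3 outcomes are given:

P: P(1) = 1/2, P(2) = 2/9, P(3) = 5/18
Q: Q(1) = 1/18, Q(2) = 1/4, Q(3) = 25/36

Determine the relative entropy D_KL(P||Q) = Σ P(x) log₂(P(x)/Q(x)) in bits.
1.1800 bits

D_KL(P||Q) = Σ P(x) log₂(P(x)/Q(x))

Computing term by term:
  P(1)·log₂(P(1)/Q(1)) = (1/2)·log₂((1/2)/(1/18)) = 1.58496
  P(2)·log₂(P(2)/Q(2)) = (2/9)·log₂((2/9)/(1/4)) = -0.03776
  P(3)·log₂(P(3)/Q(3)) = (5/18)·log₂((5/18)/(25/36)) = -0.36720

D_KL(P||Q) = 1.58496 - 0.03776 - 0.36720 = 1.18000 ≈ 1.1800 bits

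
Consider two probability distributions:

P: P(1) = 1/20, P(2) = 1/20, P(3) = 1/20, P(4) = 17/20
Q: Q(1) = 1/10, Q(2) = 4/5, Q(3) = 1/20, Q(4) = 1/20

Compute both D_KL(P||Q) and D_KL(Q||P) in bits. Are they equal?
D_KL(P||Q) = 3.2243 bits, D_KL(Q||P) = 3.0956 bits. No, they are not equal.

D_KL(P||Q) = Σ P(x) log₂(P(x)/Q(x))

Computing term by term:
  P(1)·log₂(P(1)/Q(1)) = (1/20)·log₂((1/20)/(1/10)) = -0.05000
  P(2)·log₂(P(2)/Q(2)) = (1/20)·log₂((1/20)/(4/5)) = -0.20000
  P(3)·log₂(P(3)/Q(3)) = (1/20)·log₂((1/20)/(1/20)) = 0.00000
  P(4)·log₂(P(4)/Q(4)) = (17/20)·log₂((17/20)/(1/20)) = 3.47434

D_KL(P||Q) = -0.05000 - 0.20000 + 0.00000 + 3.47434 = 3.22434 ≈ 3.2243 bits

D_KL(Q||P) = Σ Q(x) log₂(Q(x)/P(x))

Computing term by term:
  Q(1)·log₂(Q(1)/P(1)) = (1/10)·log₂((1/10)/(1/20)) = 0.10000
  Q(2)·log₂(Q(2)/P(2)) = (4/5)·log₂((4/5)/(1/20)) = 3.20000
  Q(3)·log₂(Q(3)/P(3)) = (1/20)·log₂((1/20)/(1/20)) = 0.00000
  Q(4)·log₂(Q(4)/P(4)) = (1/20)·log₂((1/20)/(17/20)) = -0.20437

D_KL(Q||P) = 0.10000 + 3.20000 + 0.00000 - 0.20437 = 3.09563 ≈ 3.0956 bits

These are NOT equal (difference: 0.1287 bits). KL divergence is asymmetric: D_KL(P||Q) ≠ D_KL(Q||P) in general.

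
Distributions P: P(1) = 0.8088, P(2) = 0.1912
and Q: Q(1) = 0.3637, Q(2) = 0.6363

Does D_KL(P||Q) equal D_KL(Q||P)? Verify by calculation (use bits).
D_KL(P||Q) = 0.6009 bits, D_KL(Q||P) = 0.6844 bits. No — D_KL(P||Q) ≠ D_KL(Q||P) for this pair.

D_KL(P||Q) = Σ P(x) log₂(P(x)/Q(x))

Computing term by term:
  P(1)·log₂(P(1)/Q(1)) = 0.8088·log₂(0.8088/0.3637) = 0.93257
  P(2)·log₂(P(2)/Q(2)) = 0.1912·log₂(0.1912/0.6363) = -0.33166

D_KL(P||Q) = 0.93257 - 0.33166 = 0.60091 ≈ 0.6009 bits

D_KL(Q||P) = Σ Q(x) log₂(Q(x)/P(x))

Computing term by term:
  Q(1)·log₂(Q(1)/P(1)) = 0.3637·log₂(0.3637/0.8088) = -0.41936
  Q(2)·log₂(Q(2)/P(2)) = 0.6363·log₂(0.6363/0.1912) = 1.10374

D_KL(Q||P) = -0.41936 + 1.10374 = 0.68438 ≈ 0.6844 bits

These are NOT equal (difference: 0.0835 bits). KL divergence is asymmetric: D_KL(P||Q) ≠ D_KL(Q||P) in general.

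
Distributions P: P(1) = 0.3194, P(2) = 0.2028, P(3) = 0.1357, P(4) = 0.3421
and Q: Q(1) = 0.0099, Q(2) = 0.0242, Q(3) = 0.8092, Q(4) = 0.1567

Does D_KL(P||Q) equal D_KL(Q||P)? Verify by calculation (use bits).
D_KL(P||Q) = 2.2585 bits, D_KL(Q||P) = 1.7842 bits. No — D_KL(P||Q) ≠ D_KL(Q||P) for this pair.

D_KL(P||Q) = Σ P(x) log₂(P(x)/Q(x))

Computing term by term:
  P(1)·log₂(P(1)/Q(1)) = 0.3194·log₂(0.3194/0.0099) = 1.60077
  P(2)·log₂(P(2)/Q(2)) = 0.2028·log₂(0.2028/0.0242) = 0.62198
  P(3)·log₂(P(3)/Q(3)) = 0.1357·log₂(0.1357/0.8092) = -0.34957
  P(4)·log₂(P(4)/Q(4)) = 0.3421·log₂(0.3421/0.1567) = 0.38535

D_KL(P||Q) = 1.60077 + 0.62198 - 0.34957 + 0.38535 = 2.25853 ≈ 2.2585 bits

D_KL(Q||P) = Σ Q(x) log₂(Q(x)/P(x))

Computing term by term:
  Q(1)·log₂(Q(1)/P(1)) = 0.0099·log₂(0.0099/0.3194) = -0.04962
  Q(2)·log₂(Q(2)/P(2)) = 0.0242·log₂(0.0242/0.2028) = -0.07422
  Q(3)·log₂(Q(3)/P(3)) = 0.8092·log₂(0.8092/0.1357) = 2.08456
  Q(4)·log₂(Q(4)/P(4)) = 0.1567·log₂(0.1567/0.3421) = -0.17651

D_KL(Q||P) = -0.04962 - 0.07422 + 2.08456 - 0.17651 = 1.78421 ≈ 1.7842 bits

These are NOT equal (difference: 0.4743 bits). KL divergence is asymmetric: D_KL(P||Q) ≠ D_KL(Q||P) in general.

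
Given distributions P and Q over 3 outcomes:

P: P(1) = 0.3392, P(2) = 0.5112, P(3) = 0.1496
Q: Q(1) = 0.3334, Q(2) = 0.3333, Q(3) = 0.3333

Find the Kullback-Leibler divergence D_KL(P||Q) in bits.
0.1510 bits

D_KL(P||Q) = Σ P(x) log₂(P(x)/Q(x))

Computing term by term:
  P(1)·log₂(P(1)/Q(1)) = 0.3392·log₂(0.3392/0.3334) = 0.00844
  P(2)·log₂(P(2)/Q(2)) = 0.5112·log₂(0.5112/0.3333) = 0.31544
  P(3)·log₂(P(3)/Q(3)) = 0.1496·log₂(0.1496/0.3333) = -0.17289

D_KL(P||Q) = 0.00844 + 0.31544 - 0.17289 = 0.15099 ≈ 0.1510 bits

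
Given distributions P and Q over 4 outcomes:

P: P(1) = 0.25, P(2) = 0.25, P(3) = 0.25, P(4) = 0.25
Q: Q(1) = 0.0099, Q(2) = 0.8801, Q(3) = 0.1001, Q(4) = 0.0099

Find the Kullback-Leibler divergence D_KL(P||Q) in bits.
2.2054 bits

D_KL(P||Q) = Σ P(x) log₂(P(x)/Q(x))

Computing term by term:
  P(1)·log₂(P(1)/Q(1)) = 0.25·log₂(0.25/0.0099) = 1.16459
  P(2)·log₂(P(2)/Q(2)) = 0.25·log₂(0.25/0.8801) = -0.45393
  P(3)·log₂(P(3)/Q(3)) = 0.25·log₂(0.25/0.1001) = 0.33012
  P(4)·log₂(P(4)/Q(4)) = 0.25·log₂(0.25/0.0099) = 1.16459

D_KL(P||Q) = 1.16459 - 0.45393 + 0.33012 + 1.16459 = 2.20537 ≈ 2.2054 bits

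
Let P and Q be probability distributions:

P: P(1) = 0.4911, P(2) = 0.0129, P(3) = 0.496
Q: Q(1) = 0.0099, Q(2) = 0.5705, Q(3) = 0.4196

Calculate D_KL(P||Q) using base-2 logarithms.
2.8153 bits

D_KL(P||Q) = Σ P(x) log₂(P(x)/Q(x))

Computing term by term:
  P(1)·log₂(P(1)/Q(1)) = 0.4911·log₂(0.4911/0.0099) = 2.76609
  P(2)·log₂(P(2)/Q(2)) = 0.0129·log₂(0.0129/0.5705) = -0.07052
  P(3)·log₂(P(3)/Q(3)) = 0.496·log₂(0.496/0.4196) = 0.11970

D_KL(P||Q) = 2.76609 - 0.07052 + 0.11970 = 2.81527 ≈ 2.8153 bits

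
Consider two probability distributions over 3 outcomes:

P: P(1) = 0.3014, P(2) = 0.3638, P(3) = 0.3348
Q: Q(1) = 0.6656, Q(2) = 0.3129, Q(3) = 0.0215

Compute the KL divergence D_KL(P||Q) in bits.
1.0607 bits

D_KL(P||Q) = Σ P(x) log₂(P(x)/Q(x))

Computing term by term:
  P(1)·log₂(P(1)/Q(1)) = 0.3014·log₂(0.3014/0.6656) = -0.34449
  P(2)·log₂(P(2)/Q(2)) = 0.3638·log₂(0.3638/0.3129) = 0.07911
  P(3)·log₂(P(3)/Q(3)) = 0.3348·log₂(0.3348/0.0215) = 1.32611

D_KL(P||Q) = -0.34449 + 0.07911 + 1.32611 = 1.06073 ≈ 1.0607 bits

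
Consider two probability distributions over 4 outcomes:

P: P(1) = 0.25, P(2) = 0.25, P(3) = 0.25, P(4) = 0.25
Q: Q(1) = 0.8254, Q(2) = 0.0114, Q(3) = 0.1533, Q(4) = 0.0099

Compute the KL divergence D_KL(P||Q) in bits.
2.0239 bits

D_KL(P||Q) = Σ P(x) log₂(P(x)/Q(x))

Computing term by term:
  P(1)·log₂(P(1)/Q(1)) = 0.25·log₂(0.25/0.8254) = -0.43079
  P(2)·log₂(P(2)/Q(2)) = 0.25·log₂(0.25/0.0114) = 1.11371
  P(3)·log₂(P(3)/Q(3)) = 0.25·log₂(0.25/0.1533) = 0.17639
  P(4)·log₂(P(4)/Q(4)) = 0.25·log₂(0.25/0.0099) = 1.16459

D_KL(P||Q) = -0.43079 + 1.11371 + 0.17639 + 1.16459 = 2.02390 ≈ 2.0239 bits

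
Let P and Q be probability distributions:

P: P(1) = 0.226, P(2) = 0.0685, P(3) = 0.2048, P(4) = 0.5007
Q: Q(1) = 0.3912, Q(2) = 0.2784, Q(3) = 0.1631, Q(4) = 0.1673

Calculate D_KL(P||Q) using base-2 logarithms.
0.5417 bits

D_KL(P||Q) = Σ P(x) log₂(P(x)/Q(x))

Computing term by term:
  P(1)·log₂(P(1)/Q(1)) = 0.226·log₂(0.226/0.3912) = -0.17890
  P(2)·log₂(P(2)/Q(2)) = 0.0685·log₂(0.0685/0.2784) = -0.13857
  P(3)·log₂(P(3)/Q(3)) = 0.2048·log₂(0.2048/0.1631) = 0.06727
  P(4)·log₂(P(4)/Q(4)) = 0.5007·log₂(0.5007/0.1673) = 0.79186

D_KL(P||Q) = -0.17890 - 0.13857 + 0.06727 + 0.79186 = 0.54166 ≈ 0.5417 bits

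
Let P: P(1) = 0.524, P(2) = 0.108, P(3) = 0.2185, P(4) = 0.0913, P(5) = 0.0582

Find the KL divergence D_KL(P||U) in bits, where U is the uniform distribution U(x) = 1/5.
0.4531 bits

U(i) = 1/5 for all i

D_KL(P||U) = Σ P(x) log₂(P(x) / (1/5))
           = Σ P(x) log₂(P(x)) + log₂(5)
           = log₂(5) - H(P)

H(P) = -Σ P(x) log₂(P(x)):
  -P(1)·log₂(P(1)) = -(0.524)·log₂(0.524) = 0.48856
  -P(2)·log₂(P(2)) = -(0.108)·log₂(0.108) = 0.34678
  -P(3)·log₂(P(3)) = -(0.2185)·log₂(0.2185) = 0.47945
  -P(4)·log₂(P(4)) = -(0.0913)·log₂(0.0913) = 0.31528
  -P(5)·log₂(P(5)) = -(0.0582)·log₂(0.0582) = 0.23879
H(P) = 0.48856 + 0.34678 + 0.47945 + 0.31528 + 0.23879 = 1.86886 bits

log₂(5) = 2.32193 bits

D_KL(P||U) = 2.32193 - 1.86886 = 0.45307 ≈ 0.4531 bits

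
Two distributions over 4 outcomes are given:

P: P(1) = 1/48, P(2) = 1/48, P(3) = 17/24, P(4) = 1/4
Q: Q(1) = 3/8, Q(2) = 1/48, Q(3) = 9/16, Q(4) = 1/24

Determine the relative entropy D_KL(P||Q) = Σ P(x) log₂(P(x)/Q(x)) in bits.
0.7949 bits

D_KL(P||Q) = Σ P(x) log₂(P(x)/Q(x))

Computing term by term:
  P(1)·log₂(P(1)/Q(1)) = (1/48)·log₂((1/48)/(3/8)) = -0.08687
  P(2)·log₂(P(2)/Q(2)) = (1/48)·log₂((1/48)/(1/48)) = 0.00000
  P(3)·log₂(P(3)/Q(3)) = (17/24)·log₂((17/24)/(9/16)) = 0.23557
  P(4)·log₂(P(4)/Q(4)) = (1/4)·log₂((1/4)/(1/24)) = 0.64624

D_KL(P||Q) = -0.08687 + 0.00000 + 0.23557 + 0.64624 = 0.79494 ≈ 0.7949 bits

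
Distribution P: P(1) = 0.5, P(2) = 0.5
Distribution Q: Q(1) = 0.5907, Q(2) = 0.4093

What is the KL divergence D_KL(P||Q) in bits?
0.0241 bits

D_KL(P||Q) = Σ P(x) log₂(P(x)/Q(x))

Computing term by term:
  P(1)·log₂(P(1)/Q(1)) = 0.5·log₂(0.5/0.5907) = -0.12025
  P(2)·log₂(P(2)/Q(2)) = 0.5·log₂(0.5/0.4093) = 0.14438

D_KL(P||Q) = -0.12025 + 0.14438 = 0.02413 ≈ 0.0241 bits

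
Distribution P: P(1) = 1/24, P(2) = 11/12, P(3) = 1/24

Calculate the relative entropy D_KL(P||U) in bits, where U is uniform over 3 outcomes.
1.0878 bits

U(i) = 1/3 for all i

D_KL(P||U) = Σ P(x) log₂(P(x) / (1/3))
           = Σ P(x) log₂(P(x)) + log₂(3)
           = log₂(3) - H(P)

H(P) = -Σ P(x) log₂(P(x)):
  -P(1)·log₂(P(1)) = -(1/24)·log₂(1/24) = 0.19104
  -P(2)·log₂(P(2)) = -(11/12)·log₂(11/12) = 0.11507
  -P(3)·log₂(P(3)) = -(1/24)·log₂(1/24) = 0.19104
H(P) = 0.19104 + 0.11507 + 0.19104 = 0.49715 bits

log₂(3) = 1.58496 bits

D_KL(P||U) = 1.58496 - 0.49715 = 1.08781 ≈ 1.0878 bits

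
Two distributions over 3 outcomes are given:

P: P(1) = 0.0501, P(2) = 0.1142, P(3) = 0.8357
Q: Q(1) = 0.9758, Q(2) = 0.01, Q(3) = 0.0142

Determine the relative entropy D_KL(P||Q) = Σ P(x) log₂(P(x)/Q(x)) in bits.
5.0997 bits

D_KL(P||Q) = Σ P(x) log₂(P(x)/Q(x))

Computing term by term:
  P(1)·log₂(P(1)/Q(1)) = 0.0501·log₂(0.0501/0.9758) = -0.21461
  P(2)·log₂(P(2)/Q(2)) = 0.1142·log₂(0.1142/0.01) = 0.40124
  P(3)·log₂(P(3)/Q(3)) = 0.8357·log₂(0.8357/0.0142) = 4.91310

D_KL(P||Q) = -0.21461 + 0.40124 + 4.91310 = 5.09973 ≈ 5.0997 bits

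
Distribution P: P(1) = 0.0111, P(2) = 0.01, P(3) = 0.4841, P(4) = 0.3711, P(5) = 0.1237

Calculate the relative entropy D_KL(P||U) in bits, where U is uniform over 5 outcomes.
0.7731 bits

U(i) = 1/5 for all i

D_KL(P||U) = Σ P(x) log₂(P(x) / (1/5))
           = Σ P(x) log₂(P(x)) + log₂(5)
           = log₂(5) - H(P)

H(P) = -Σ P(x) log₂(P(x)):
  -P(1)·log₂(P(1)) = -(0.0111)·log₂(0.0111) = 0.07208
  -P(2)·log₂(P(2)) = -(0.01)·log₂(0.01) = 0.06644
  -P(3)·log₂(P(3)) = -(0.4841)·log₂(0.4841) = 0.50667
  -P(4)·log₂(P(4)) = -(0.3711)·log₂(0.3711) = 0.53072
  -P(5)·log₂(P(5)) = -(0.1237)·log₂(0.1237) = 0.37297
H(P) = 0.07208 + 0.06644 + 0.50667 + 0.53072 + 0.37297 = 1.54888 bits

log₂(5) = 2.32193 bits

D_KL(P||U) = 2.32193 - 1.54888 = 0.77305 ≈ 0.7731 bits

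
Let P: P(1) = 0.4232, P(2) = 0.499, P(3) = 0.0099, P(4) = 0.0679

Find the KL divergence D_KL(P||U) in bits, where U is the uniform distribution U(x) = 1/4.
0.6451 bits

U(i) = 1/4 for all i

D_KL(P||U) = Σ P(x) log₂(P(x) / (1/4))
           = Σ P(x) log₂(P(x)) + log₂(4)
           = log₂(4) - H(P)

H(P) = -Σ P(x) log₂(P(x)):
  -P(1)·log₂(P(1)) = -(0.4232)·log₂(0.4232) = 0.52502
  -P(2)·log₂(P(2)) = -(0.499)·log₂(0.499) = 0.50044
  -P(3)·log₂(P(3)) = -(0.0099)·log₂(0.0099) = 0.06592
  -P(4)·log₂(P(4)) = -(0.0679)·log₂(0.0679) = 0.26348
H(P) = 0.52502 + 0.50044 + 0.06592 + 0.26348 = 1.35486 bits

log₂(4) = 2.00000 bits

D_KL(P||U) = 2.00000 - 1.35486 = 0.64514 ≈ 0.6451 bits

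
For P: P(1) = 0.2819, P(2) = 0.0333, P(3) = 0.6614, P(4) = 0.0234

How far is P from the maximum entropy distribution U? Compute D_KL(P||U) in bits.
0.8004 bits

U(i) = 1/4 for all i

D_KL(P||U) = Σ P(x) log₂(P(x) / (1/4))
           = Σ P(x) log₂(P(x)) + log₂(4)
           = log₂(4) - H(P)

H(P) = -Σ P(x) log₂(P(x)):
  -P(1)·log₂(P(1)) = -(0.2819)·log₂(0.2819) = 0.51496
  -P(2)·log₂(P(2)) = -(0.0333)·log₂(0.0333) = 0.16345
  -P(3)·log₂(P(3)) = -(0.6614)·log₂(0.6614) = 0.39446
  -P(4)·log₂(P(4)) = -(0.0234)·log₂(0.0234) = 0.12677
H(P) = 0.51496 + 0.16345 + 0.39446 + 0.12677 = 1.19964 bits

log₂(4) = 2.00000 bits

D_KL(P||U) = 2.00000 - 1.19964 = 0.80036 ≈ 0.8004 bits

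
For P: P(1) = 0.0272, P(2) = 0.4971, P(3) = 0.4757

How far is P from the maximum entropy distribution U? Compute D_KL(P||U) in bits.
0.4324 bits

U(i) = 1/3 for all i

D_KL(P||U) = Σ P(x) log₂(P(x) / (1/3))
           = Σ P(x) log₂(P(x)) + log₂(3)
           = log₂(3) - H(P)

H(P) = -Σ P(x) log₂(P(x)):
  -P(1)·log₂(P(1)) = -(0.0272)·log₂(0.0272) = 0.14145
  -P(2)·log₂(P(2)) = -(0.4971)·log₂(0.4971) = 0.50127
  -P(3)·log₂(P(3)) = -(0.4757)·log₂(0.4757) = 0.50989
H(P) = 0.14145 + 0.50127 + 0.50989 = 1.15261 bits

log₂(3) = 1.58496 bits

D_KL(P||U) = 1.58496 - 1.15261 = 0.43235 ≈ 0.4324 bits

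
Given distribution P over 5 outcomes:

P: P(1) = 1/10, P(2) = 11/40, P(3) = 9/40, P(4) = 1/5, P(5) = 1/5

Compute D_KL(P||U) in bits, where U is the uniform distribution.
0.0646 bits

U(i) = 1/5 for all i

D_KL(P||U) = Σ P(x) log₂(P(x) / (1/5))
           = Σ P(x) log₂(P(x)) + log₂(5)
           = log₂(5) - H(P)

H(P) = -Σ P(x) log₂(P(x)):
  -P(1)·log₂(P(1)) = -(1/10)·log₂(1/10) = 0.33219
  -P(2)·log₂(P(2)) = -(11/40)·log₂(11/40) = 0.51219
  -P(3)·log₂(P(3)) = -(9/40)·log₂(9/40) = 0.48420
  -P(4)·log₂(P(4)) = -(1/5)·log₂(1/5) = 0.46439
  -P(5)·log₂(P(5)) = -(1/5)·log₂(1/5) = 0.46439
H(P) = 0.33219 + 0.51219 + 0.48420 + 0.46439 + 0.46439 = 2.25736 bits

log₂(5) = 2.32193 bits

D_KL(P||U) = 2.32193 - 2.25736 = 0.06457 ≈ 0.0646 bits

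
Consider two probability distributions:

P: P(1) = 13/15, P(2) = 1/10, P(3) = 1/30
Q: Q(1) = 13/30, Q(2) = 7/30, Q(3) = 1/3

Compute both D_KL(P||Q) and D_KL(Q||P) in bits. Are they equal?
D_KL(P||Q) = 0.6337 bits, D_KL(Q||P) = 0.9592 bits. No, they are not equal.

D_KL(P||Q) = Σ P(x) log₂(P(x)/Q(x))

Computing term by term:
  P(1)·log₂(P(1)/Q(1)) = (13/15)·log₂((13/15)/(13/30)) = 0.86667
  P(2)·log₂(P(2)/Q(2)) = (1/10)·log₂((1/10)/(7/30)) = -0.12224
  P(3)·log₂(P(3)/Q(3)) = (1/30)·log₂((1/30)/(1/3)) = -0.11073

D_KL(P||Q) = 0.86667 - 0.12224 - 0.11073 = 0.63370 ≈ 0.6337 bits

D_KL(Q||P) = Σ Q(x) log₂(Q(x)/P(x))

Computing term by term:
  Q(1)·log₂(Q(1)/P(1)) = (13/30)·log₂((13/30)/(13/15)) = -0.43333
  Q(2)·log₂(Q(2)/P(2)) = (7/30)·log₂((7/30)/(1/10)) = 0.28522
  Q(3)·log₂(Q(3)/P(3)) = (1/3)·log₂((1/3)/(1/30)) = 1.10731

D_KL(Q||P) = -0.43333 + 0.28522 + 1.10731 = 0.95920 ≈ 0.9592 bits

These are NOT equal (difference: 0.3255 bits). KL divergence is asymmetric: D_KL(P||Q) ≠ D_KL(Q||P) in general.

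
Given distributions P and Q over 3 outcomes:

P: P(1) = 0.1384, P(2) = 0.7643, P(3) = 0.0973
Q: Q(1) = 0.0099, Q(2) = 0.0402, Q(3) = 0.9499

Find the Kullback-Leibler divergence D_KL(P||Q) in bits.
3.4542 bits

D_KL(P||Q) = Σ P(x) log₂(P(x)/Q(x))

Computing term by term:
  P(1)·log₂(P(1)/Q(1)) = 0.1384·log₂(0.1384/0.0099) = 0.52665
  P(2)·log₂(P(2)/Q(2)) = 0.7643·log₂(0.7643/0.0402) = 3.24741
  P(3)·log₂(P(3)/Q(3)) = 0.0973·log₂(0.0973/0.9499) = -0.31985

D_KL(P||Q) = 0.52665 + 3.24741 - 0.31985 = 3.45421 ≈ 3.4542 bits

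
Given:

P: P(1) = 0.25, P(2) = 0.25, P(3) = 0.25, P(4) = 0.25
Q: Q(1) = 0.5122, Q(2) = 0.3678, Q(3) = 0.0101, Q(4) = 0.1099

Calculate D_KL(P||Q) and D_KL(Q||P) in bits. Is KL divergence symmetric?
D_KL(P||Q) = 1.0559 bits, D_KL(Q||P) = 0.5578 bits. No, KL divergence is not symmetric.

D_KL(P||Q) = Σ P(x) log₂(P(x)/Q(x))

Computing term by term:
  P(1)·log₂(P(1)/Q(1)) = 0.25·log₂(0.25/0.5122) = -0.25869
  P(2)·log₂(P(2)/Q(2)) = 0.25·log₂(0.25/0.3678) = -0.13925
  P(3)·log₂(P(3)/Q(3)) = 0.25·log₂(0.25/0.0101) = 1.15738
  P(4)·log₂(P(4)/Q(4)) = 0.25·log₂(0.25/0.1099) = 0.29643

D_KL(P||Q) = -0.25869 - 0.13925 + 1.15738 + 0.29643 = 1.05587 ≈ 1.0559 bits

D_KL(Q||P) = Σ Q(x) log₂(Q(x)/P(x))

Computing term by term:
  Q(1)·log₂(Q(1)/P(1)) = 0.5122·log₂(0.5122/0.25) = 0.53001
  Q(2)·log₂(Q(2)/P(2)) = 0.3678·log₂(0.3678/0.25) = 0.20486
  Q(3)·log₂(Q(3)/P(3)) = 0.0101·log₂(0.0101/0.25) = -0.04676
  Q(4)·log₂(Q(4)/P(4)) = 0.1099·log₂(0.1099/0.25) = -0.13031

D_KL(Q||P) = 0.53001 + 0.20486 - 0.04676 - 0.13031 = 0.55780 ≈ 0.5578 bits

These are NOT equal (difference: 0.4981 bits). KL divergence is asymmetric: D_KL(P||Q) ≠ D_KL(Q||P) in general.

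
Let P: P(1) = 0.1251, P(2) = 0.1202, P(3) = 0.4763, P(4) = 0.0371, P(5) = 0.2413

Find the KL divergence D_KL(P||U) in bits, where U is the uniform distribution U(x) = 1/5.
0.3985 bits

U(i) = 1/5 for all i

D_KL(P||U) = Σ P(x) log₂(P(x) / (1/5))
           = Σ P(x) log₂(P(x)) + log₂(5)
           = log₂(5) - H(P)

H(P) = -Σ P(x) log₂(P(x)):
  -P(1)·log₂(P(1)) = -(0.1251)·log₂(0.1251) = 0.37516
  -P(2)·log₂(P(2)) = -(0.1202)·log₂(0.1202) = 0.36739
  -P(3)·log₂(P(3)) = -(0.4763)·log₂(0.4763) = 0.50967
  -P(4)·log₂(P(4)) = -(0.0371)·log₂(0.0371) = 0.17632
  -P(5)·log₂(P(5)) = -(0.2413)·log₂(0.2413) = 0.49493
H(P) = 0.37516 + 0.36739 + 0.50967 + 0.17632 + 0.49493 = 1.92347 bits

log₂(5) = 2.32193 bits

D_KL(P||U) = 2.32193 - 1.92347 = 0.39846 ≈ 0.3985 bits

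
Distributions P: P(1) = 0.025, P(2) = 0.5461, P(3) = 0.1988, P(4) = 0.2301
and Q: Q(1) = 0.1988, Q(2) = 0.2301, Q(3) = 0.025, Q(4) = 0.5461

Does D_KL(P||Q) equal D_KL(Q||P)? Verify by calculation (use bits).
D_KL(P||Q) = 0.9139 bits, D_KL(Q||P) = 0.9139 bits. Yes — for this pair D_KL(P||Q) = D_KL(Q||P).

D_KL(P||Q) = Σ P(x) log₂(P(x)/Q(x))

Computing term by term:
  P(1)·log₂(P(1)/Q(1)) = 0.025·log₂(0.025/0.1988) = -0.07478
  P(2)·log₂(P(2)/Q(2)) = 0.5461·log₂(0.5461/0.2301) = 0.68093
  P(3)·log₂(P(3)/Q(3)) = 0.1988·log₂(0.1988/0.025) = 0.59467
  P(4)·log₂(P(4)/Q(4)) = 0.2301·log₂(0.2301/0.5461) = -0.28691

D_KL(P||Q) = -0.07478 + 0.68093 + 0.59467 - 0.28691 = 0.91391 ≈ 0.9139 bits

D_KL(Q||P) = Σ Q(x) log₂(Q(x)/P(x))

Computing term by term:
  Q(1)·log₂(Q(1)/P(1)) = 0.1988·log₂(0.1988/0.025) = 0.59467
  Q(2)·log₂(Q(2)/P(2)) = 0.2301·log₂(0.2301/0.5461) = -0.28691
  Q(3)·log₂(Q(3)/P(3)) = 0.025·log₂(0.025/0.1988) = -0.07478
  Q(4)·log₂(Q(4)/P(4)) = 0.5461·log₂(0.5461/0.2301) = 0.68093

D_KL(Q||P) = 0.59467 - 0.28691 - 0.07478 + 0.68093 = 0.91391 ≈ 0.9139 bits

These ARE equal here. Q is P with outcomes relabeled (Q(1) = P(3), Q(2) = P(4), Q(3) = P(1), Q(4) = P(2)) by a relabeling that is its own inverse, so the two sums contain exactly the same terms in a different order. This is a special case — KL divergence is not symmetric in general: D_KL(P||Q) ≠ D_KL(Q||P) for most P, Q.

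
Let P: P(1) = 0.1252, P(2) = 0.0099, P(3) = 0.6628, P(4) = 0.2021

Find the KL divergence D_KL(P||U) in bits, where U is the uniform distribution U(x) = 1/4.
0.6993 bits

U(i) = 1/4 for all i

D_KL(P||U) = Σ P(x) log₂(P(x) / (1/4))
           = Σ P(x) log₂(P(x)) + log₂(4)
           = log₂(4) - H(P)

H(P) = -Σ P(x) log₂(P(x)):
  -P(1)·log₂(P(1)) = -(0.1252)·log₂(0.1252) = 0.37531
  -P(2)·log₂(P(2)) = -(0.0099)·log₂(0.0099) = 0.06592
  -P(3)·log₂(P(3)) = -(0.6628)·log₂(0.6628) = 0.39328
  -P(4)·log₂(P(4)) = -(0.2021)·log₂(0.2021) = 0.46622
H(P) = 0.37531 + 0.06592 + 0.39328 + 0.46622 = 1.30073 bits

log₂(4) = 2.00000 bits

D_KL(P||U) = 2.00000 - 1.30073 = 0.69927 ≈ 0.6993 bits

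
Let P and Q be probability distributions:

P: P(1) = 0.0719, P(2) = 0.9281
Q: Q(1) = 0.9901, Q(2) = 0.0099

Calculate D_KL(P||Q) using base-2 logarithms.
5.8077 bits

D_KL(P||Q) = Σ P(x) log₂(P(x)/Q(x))

Computing term by term:
  P(1)·log₂(P(1)/Q(1)) = 0.0719·log₂(0.0719/0.9901) = -0.27203
  P(2)·log₂(P(2)/Q(2)) = 0.9281·log₂(0.9281/0.0099) = 6.07971

D_KL(P||Q) = -0.27203 + 6.07971 = 5.80768 ≈ 5.8077 bits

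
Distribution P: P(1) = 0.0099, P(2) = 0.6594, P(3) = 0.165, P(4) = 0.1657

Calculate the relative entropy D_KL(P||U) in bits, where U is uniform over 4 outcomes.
0.6793 bits

U(i) = 1/4 for all i

D_KL(P||U) = Σ P(x) log₂(P(x) / (1/4))
           = Σ P(x) log₂(P(x)) + log₂(4)
           = log₂(4) - H(P)

H(P) = -Σ P(x) log₂(P(x)):
  -P(1)·log₂(P(1)) = -(0.0099)·log₂(0.0099) = 0.06592
  -P(2)·log₂(P(2)) = -(0.6594)·log₂(0.6594) = 0.39615
  -P(3)·log₂(P(3)) = -(0.165)·log₂(0.165) = 0.42891
  -P(4)·log₂(P(4)) = -(0.1657)·log₂(0.1657) = 0.42972
H(P) = 0.06592 + 0.39615 + 0.42891 + 0.42972 = 1.32070 bits

log₂(4) = 2.00000 bits

D_KL(P||U) = 2.00000 - 1.32070 = 0.67930 ≈ 0.6793 bits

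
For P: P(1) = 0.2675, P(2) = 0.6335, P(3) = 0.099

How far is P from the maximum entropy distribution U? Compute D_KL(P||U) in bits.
0.3286 bits

U(i) = 1/3 for all i

D_KL(P||U) = Σ P(x) log₂(P(x) / (1/3))
           = Σ P(x) log₂(P(x)) + log₂(3)
           = log₂(3) - H(P)

H(P) = -Σ P(x) log₂(P(x)):
  -P(1)·log₂(P(1)) = -(0.2675)·log₂(0.2675) = 0.50889
  -P(2)·log₂(P(2)) = -(0.6335)·log₂(0.6335) = 0.41721
  -P(3)·log₂(P(3)) = -(0.099)·log₂(0.099) = 0.33031
H(P) = 0.50889 + 0.41721 + 0.33031 = 1.25641 bits

log₂(3) = 1.58496 bits

D_KL(P||U) = 1.58496 - 1.25641 = 0.32855 ≈ 0.3286 bits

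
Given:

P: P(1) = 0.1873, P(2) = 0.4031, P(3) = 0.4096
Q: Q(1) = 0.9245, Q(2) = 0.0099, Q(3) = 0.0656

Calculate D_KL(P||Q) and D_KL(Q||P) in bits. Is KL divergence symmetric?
D_KL(P||Q) = 2.8065 bits, D_KL(Q||P) = 1.9031 bits. No, KL divergence is not symmetric.

D_KL(P||Q) = Σ P(x) log₂(P(x)/Q(x))

Computing term by term:
  P(1)·log₂(P(1)/Q(1)) = 0.1873·log₂(0.1873/0.9245) = -0.43141
  P(2)·log₂(P(2)/Q(2)) = 0.4031·log₂(0.4031/0.0099) = 2.15560
  P(3)·log₂(P(3)/Q(3)) = 0.4096·log₂(0.4096/0.0656) = 1.08235

D_KL(P||Q) = -0.43141 + 2.15560 + 1.08235 = 2.80654 ≈ 2.8065 bits

D_KL(Q||P) = Σ Q(x) log₂(Q(x)/P(x))

Computing term by term:
  Q(1)·log₂(Q(1)/P(1)) = 0.9245·log₂(0.9245/0.1873) = 2.12942
  Q(2)·log₂(Q(2)/P(2)) = 0.0099·log₂(0.0099/0.4031) = -0.05294
  Q(3)·log₂(Q(3)/P(3)) = 0.0656·log₂(0.0656/0.4096) = -0.17334

D_KL(Q||P) = 2.12942 - 0.05294 - 0.17334 = 1.90314 ≈ 1.9031 bits

These are NOT equal (difference: 0.9034 bits). KL divergence is asymmetric: D_KL(P||Q) ≠ D_KL(Q||P) in general.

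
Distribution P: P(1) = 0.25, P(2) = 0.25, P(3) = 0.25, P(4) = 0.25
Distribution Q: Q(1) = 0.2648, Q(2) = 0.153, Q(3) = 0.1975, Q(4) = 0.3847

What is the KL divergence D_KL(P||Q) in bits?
0.0859 bits

D_KL(P||Q) = Σ P(x) log₂(P(x)/Q(x))

Computing term by term:
  P(1)·log₂(P(1)/Q(1)) = 0.25·log₂(0.25/0.2648) = -0.02074
  P(2)·log₂(P(2)/Q(2)) = 0.25·log₂(0.25/0.153) = 0.17710
  P(3)·log₂(P(3)/Q(3)) = 0.25·log₂(0.25/0.1975) = 0.08502
  P(4)·log₂(P(4)/Q(4)) = 0.25·log₂(0.25/0.3847) = -0.15545

D_KL(P||Q) = -0.02074 + 0.17710 + 0.08502 - 0.15545 = 0.08593 ≈ 0.0859 bits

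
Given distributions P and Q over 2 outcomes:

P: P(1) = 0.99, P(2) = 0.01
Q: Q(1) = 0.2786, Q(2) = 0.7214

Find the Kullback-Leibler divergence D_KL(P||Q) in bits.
1.7492 bits

D_KL(P||Q) = Σ P(x) log₂(P(x)/Q(x))

Computing term by term:
  P(1)·log₂(P(1)/Q(1)) = 0.99·log₂(0.99/0.2786) = 1.81094
  P(2)·log₂(P(2)/Q(2)) = 0.01·log₂(0.01/0.7214) = -0.06173

D_KL(P||Q) = 1.81094 - 0.06173 = 1.74921 ≈ 1.7492 bits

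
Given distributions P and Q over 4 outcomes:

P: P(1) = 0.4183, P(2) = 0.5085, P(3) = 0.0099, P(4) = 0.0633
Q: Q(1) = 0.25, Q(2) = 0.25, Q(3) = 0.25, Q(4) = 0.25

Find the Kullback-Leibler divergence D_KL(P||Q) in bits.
0.6599 bits

D_KL(P||Q) = Σ P(x) log₂(P(x)/Q(x))

Computing term by term:
  P(1)·log₂(P(1)/Q(1)) = 0.4183·log₂(0.4183/0.25) = 0.31063
  P(2)·log₂(P(2)/Q(2)) = 0.5085·log₂(0.5085/0.25) = 0.52087
  P(3)·log₂(P(3)/Q(3)) = 0.0099·log₂(0.0099/0.25) = -0.04612
  P(4)·log₂(P(4)/Q(4)) = 0.0633·log₂(0.0633/0.25) = -0.12544

D_KL(P||Q) = 0.31063 + 0.52087 - 0.04612 - 0.12544 = 0.65994 ≈ 0.6599 bits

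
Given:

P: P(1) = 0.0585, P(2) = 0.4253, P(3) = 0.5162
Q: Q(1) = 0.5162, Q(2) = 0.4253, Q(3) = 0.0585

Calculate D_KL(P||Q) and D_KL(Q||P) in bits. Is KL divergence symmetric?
D_KL(P||Q) = 1.4378 bits, D_KL(Q||P) = 1.4378 bits. The two values coincide for this particular pair, but no — KL divergence is not symmetric in general.

D_KL(P||Q) = Σ P(x) log₂(P(x)/Q(x))

Computing term by term:
  P(1)·log₂(P(1)/Q(1)) = 0.0585·log₂(0.0585/0.5162) = -0.18377
  P(2)·log₂(P(2)/Q(2)) = 0.4253·log₂(0.4253/0.4253) = 0.00000
  P(3)·log₂(P(3)/Q(3)) = 0.5162·log₂(0.5162/0.0585) = 1.62160

D_KL(P||Q) = -0.18377 + 0.00000 + 1.62160 = 1.43783 ≈ 1.4378 bits

D_KL(Q||P) = Σ Q(x) log₂(Q(x)/P(x))

Computing term by term:
  Q(1)·log₂(Q(1)/P(1)) = 0.5162·log₂(0.5162/0.0585) = 1.62160
  Q(2)·log₂(Q(2)/P(2)) = 0.4253·log₂(0.4253/0.4253) = 0.00000
  Q(3)·log₂(Q(3)/P(3)) = 0.0585·log₂(0.0585/0.5162) = -0.18377

D_KL(Q||P) = 1.62160 + 0.00000 - 0.18377 = 1.43783 ≈ 1.4378 bits

These ARE equal here. Q is P with outcomes relabeled (Q(1) = P(3), Q(3) = P(1)) by a relabeling that is its own inverse, so the two sums contain exactly the same terms in a different order. This is a special case — KL divergence is not symmetric in general: D_KL(P||Q) ≠ D_KL(Q||P) for most P, Q.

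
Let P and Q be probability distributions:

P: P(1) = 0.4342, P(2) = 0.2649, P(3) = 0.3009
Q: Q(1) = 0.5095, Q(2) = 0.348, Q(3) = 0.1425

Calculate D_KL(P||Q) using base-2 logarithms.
0.1200 bits

D_KL(P||Q) = Σ P(x) log₂(P(x)/Q(x))

Computing term by term:
  P(1)·log₂(P(1)/Q(1)) = 0.4342·log₂(0.4342/0.5095) = -0.10018
  P(2)·log₂(P(2)/Q(2)) = 0.2649·log₂(0.2649/0.348) = -0.10428
  P(3)·log₂(P(3)/Q(3)) = 0.3009·log₂(0.3009/0.1425) = 0.32447

D_KL(P||Q) = -0.10018 - 0.10428 + 0.32447 = 0.12001 ≈ 0.1200 bits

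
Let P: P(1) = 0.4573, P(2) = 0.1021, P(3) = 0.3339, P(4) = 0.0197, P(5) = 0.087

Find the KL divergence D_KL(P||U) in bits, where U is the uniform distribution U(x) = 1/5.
0.5231 bits

U(i) = 1/5 for all i

D_KL(P||U) = Σ P(x) log₂(P(x) / (1/5))
           = Σ P(x) log₂(P(x)) + log₂(5)
           = log₂(5) - H(P)

H(P) = -Σ P(x) log₂(P(x)):
  -P(1)·log₂(P(1)) = -(0.4573)·log₂(0.4573) = 0.51619
  -P(2)·log₂(P(2)) = -(0.1021)·log₂(0.1021) = 0.33611
  -P(3)·log₂(P(3)) = -(0.3339)·log₂(0.3339) = 0.52840
  -P(4)·log₂(P(4)) = -(0.0197)·log₂(0.0197) = 0.11161
  -P(5)·log₂(P(5)) = -(0.087)·log₂(0.087) = 0.30649
H(P) = 0.51619 + 0.33611 + 0.52840 + 0.11161 + 0.30649 = 1.79880 bits

log₂(5) = 2.32193 bits

D_KL(P||U) = 2.32193 - 1.79880 = 0.52313 ≈ 0.5231 bits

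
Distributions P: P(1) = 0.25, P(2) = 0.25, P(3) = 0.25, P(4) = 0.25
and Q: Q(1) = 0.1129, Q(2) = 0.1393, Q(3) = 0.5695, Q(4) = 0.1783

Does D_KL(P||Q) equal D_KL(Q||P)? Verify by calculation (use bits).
D_KL(P||Q) = 0.3226 bits, D_KL(Q||P) = 0.3425 bits. No — D_KL(P||Q) ≠ D_KL(Q||P) for this pair.

D_KL(P||Q) = Σ P(x) log₂(P(x)/Q(x))

Computing term by term:
  P(1)·log₂(P(1)/Q(1)) = 0.25·log₂(0.25/0.1129) = 0.28672
  P(2)·log₂(P(2)/Q(2)) = 0.25·log₂(0.25/0.1393) = 0.21093
  P(3)·log₂(P(3)/Q(3)) = 0.25·log₂(0.25/0.5695) = -0.29694
  P(4)·log₂(P(4)/Q(4)) = 0.25·log₂(0.25/0.1783) = 0.12191

D_KL(P||Q) = 0.28672 + 0.21093 - 0.29694 + 0.12191 = 0.32262 ≈ 0.3226 bits

D_KL(Q||P) = Σ Q(x) log₂(Q(x)/P(x))

Computing term by term:
  Q(1)·log₂(Q(1)/P(1)) = 0.1129·log₂(0.1129/0.25) = -0.12948
  Q(2)·log₂(Q(2)/P(2)) = 0.1393·log₂(0.1393/0.25) = -0.11753
  Q(3)·log₂(Q(3)/P(3)) = 0.5695·log₂(0.5695/0.25) = 0.67643
  Q(4)·log₂(Q(4)/P(4)) = 0.1783·log₂(0.1783/0.25) = -0.08694

D_KL(Q||P) = -0.12948 - 0.11753 + 0.67643 - 0.08694 = 0.34248 ≈ 0.3425 bits

These are NOT equal (difference: 0.0199 bits). KL divergence is asymmetric: D_KL(P||Q) ≠ D_KL(Q||P) in general.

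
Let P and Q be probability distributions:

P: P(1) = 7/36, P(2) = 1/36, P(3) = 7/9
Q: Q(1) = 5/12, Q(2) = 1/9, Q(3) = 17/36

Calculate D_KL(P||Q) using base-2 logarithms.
0.2906 bits

D_KL(P||Q) = Σ P(x) log₂(P(x)/Q(x))

Computing term by term:
  P(1)·log₂(P(1)/Q(1)) = (7/36)·log₂((7/36)/(5/12)) = -0.21380
  P(2)·log₂(P(2)/Q(2)) = (1/36)·log₂((1/36)/(1/9)) = -0.05556
  P(3)·log₂(P(3)/Q(3)) = (7/9)·log₂((7/9)/(17/36)) = 0.55992

D_KL(P||Q) = -0.21380 - 0.05556 + 0.55992 = 0.29056 ≈ 0.2906 bits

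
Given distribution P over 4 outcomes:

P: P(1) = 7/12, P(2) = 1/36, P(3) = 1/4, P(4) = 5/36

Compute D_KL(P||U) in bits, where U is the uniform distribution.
0.5072 bits

U(i) = 1/4 for all i

D_KL(P||U) = Σ P(x) log₂(P(x) / (1/4))
           = Σ P(x) log₂(P(x)) + log₂(4)
           = log₂(4) - H(P)

H(P) = -Σ P(x) log₂(P(x)):
  -P(1)·log₂(P(1)) = -(7/12)·log₂(7/12) = 0.45360
  -P(2)·log₂(P(2)) = -(1/36)·log₂(1/36) = 0.14361
  -P(3)·log₂(P(3)) = -(1/4)·log₂(1/4) = 0.50000
  -P(4)·log₂(P(4)) = -(5/36)·log₂(5/36) = 0.39556
H(P) = 0.45360 + 0.14361 + 0.50000 + 0.39556 = 1.49277 bits

log₂(4) = 2.00000 bits

D_KL(P||U) = 2.00000 - 1.49277 = 0.50723 ≈ 0.5072 bits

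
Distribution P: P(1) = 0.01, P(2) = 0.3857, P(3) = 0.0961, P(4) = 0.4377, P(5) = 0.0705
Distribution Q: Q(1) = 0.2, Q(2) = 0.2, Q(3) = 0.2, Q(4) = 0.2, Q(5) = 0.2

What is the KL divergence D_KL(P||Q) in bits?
0.6091 bits

D_KL(P||Q) = Σ P(x) log₂(P(x)/Q(x))

Computing term by term:
  P(1)·log₂(P(1)/Q(1)) = 0.01·log₂(0.01/0.2) = -0.04322
  P(2)·log₂(P(2)/Q(2)) = 0.3857·log₂(0.3857/0.2) = 0.36544
  P(3)·log₂(P(3)/Q(3)) = 0.0961·log₂(0.0961/0.2) = -0.10162
  P(4)·log₂(P(4)/Q(4)) = 0.4377·log₂(0.4377/0.2) = 0.49458
  P(5)·log₂(P(5)/Q(5)) = 0.0705·log₂(0.0705/0.2) = -0.10605

D_KL(P||Q) = -0.04322 + 0.36544 - 0.10162 + 0.49458 - 0.10605 = 0.60913 ≈ 0.6091 bits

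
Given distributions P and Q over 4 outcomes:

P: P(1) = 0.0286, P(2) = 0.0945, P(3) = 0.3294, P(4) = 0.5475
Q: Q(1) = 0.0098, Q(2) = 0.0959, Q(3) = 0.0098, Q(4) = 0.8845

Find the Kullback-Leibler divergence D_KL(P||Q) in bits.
1.3337 bits

D_KL(P||Q) = Σ P(x) log₂(P(x)/Q(x))

Computing term by term:
  P(1)·log₂(P(1)/Q(1)) = 0.0286·log₂(0.0286/0.0098) = 0.04419
  P(2)·log₂(P(2)/Q(2)) = 0.0945·log₂(0.0945/0.0959) = -0.00200
  P(3)·log₂(P(3)/Q(3)) = 0.3294·log₂(0.3294/0.0098) = 1.67036
  P(4)·log₂(P(4)/Q(4)) = 0.5475·log₂(0.5475/0.8845) = -0.37887

D_KL(P||Q) = 0.04419 - 0.00200 + 1.67036 - 0.37887 = 1.33368 ≈ 1.3337 bits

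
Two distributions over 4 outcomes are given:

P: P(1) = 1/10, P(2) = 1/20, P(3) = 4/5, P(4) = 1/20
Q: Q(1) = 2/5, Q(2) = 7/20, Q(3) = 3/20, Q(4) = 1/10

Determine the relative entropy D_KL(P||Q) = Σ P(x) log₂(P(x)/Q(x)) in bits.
1.5417 bits

D_KL(P||Q) = Σ P(x) log₂(P(x)/Q(x))

Computing term by term:
  P(1)·log₂(P(1)/Q(1)) = (1/10)·log₂((1/10)/(2/5)) = -0.20000
  P(2)·log₂(P(2)/Q(2)) = (1/20)·log₂((1/20)/(7/20)) = -0.14037
  P(3)·log₂(P(3)/Q(3)) = (4/5)·log₂((4/5)/(3/20)) = 1.93203
  P(4)·log₂(P(4)/Q(4)) = (1/20)·log₂((1/20)/(1/10)) = -0.05000

D_KL(P||Q) = -0.20000 - 0.14037 + 1.93203 - 0.05000 = 1.54166 ≈ 1.5417 bits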